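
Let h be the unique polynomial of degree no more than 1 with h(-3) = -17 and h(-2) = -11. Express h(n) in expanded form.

Using the Lagrange interpolation formula with nodes -3, -2:
  L_0(n) = (n + 2) / -1
  L_1(n) = (n + 3) / 1
Then h(n) = -17·L_0(n) - 11·L_1(n).
Expanding and collecting terms gives h(n) = 6n + 1.
Check: h(-3) = -17. ✓

h(n) = 6n + 1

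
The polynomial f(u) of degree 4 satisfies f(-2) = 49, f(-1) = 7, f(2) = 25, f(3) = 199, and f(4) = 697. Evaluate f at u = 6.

3745

Using the Lagrange interpolation formula with nodes -2, -1, 2, 3, 4:
  L_0(u) = (u + 1)(u - 2)(u - 3)(u - 4) / 120
  L_1(u) = (u + 2)(u - 2)(u - 3)(u - 4) / -60
  L_2(u) = (u + 2)(u + 1)(u - 3)(u - 4) / 24
  L_3(u) = (u + 2)(u + 1)(u - 2)(u - 4) / -20
  L_4(u) = (u + 2)(u + 1)(u - 2)(u - 3) / 60
Then f(u) = 49·L_0(u) + 7·L_1(u) + 25·L_2(u) + 199·L_3(u) + 697·L_4(u).
Expanding and collecting terms gives f(u) = 3u^4 - 3u^2 - 6u + 1.
Evaluating at u = 6: f(6) = 3745.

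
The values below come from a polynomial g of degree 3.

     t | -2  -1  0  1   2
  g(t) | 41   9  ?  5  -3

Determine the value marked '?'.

The 4 known points determine the degree-3 polynomial uniquely.
Write g(t) = at^3 + bt^2 + ct + d. Substituting each data point gives a linear system:
  -8a + 4b - 2c + d = 41
  -a + b - c + d = 9
  a + b + c + d = 5
  8a + 4b + 2c + d = -3
Solving the system yields a = -3, b = 4, c = 1, d = 3.
So g(t) = -3t^3 + 4t^2 + t + 3.
Then g(0) = 3.

3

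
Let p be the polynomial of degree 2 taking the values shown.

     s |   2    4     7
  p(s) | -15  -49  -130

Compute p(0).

3

Using the Lagrange interpolation formula with nodes 2, 4, 7:
  L_0(s) = (s - 4)(s - 7) / 10
  L_1(s) = (s - 2)(s - 7) / -6
  L_2(s) = (s - 2)(s - 4) / 15
Then p(s) = -15·L_0(s) - 49·L_1(s) - 130·L_2(s).
Expanding and collecting terms gives p(s) = -2s^2 - 5s + 3.
Evaluating at s = 0: p(0) = 3.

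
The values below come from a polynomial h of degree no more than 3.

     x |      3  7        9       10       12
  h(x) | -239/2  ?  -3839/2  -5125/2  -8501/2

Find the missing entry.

-1951/2

The 4 known points determine the degree-3 polynomial uniquely.
Write h(x) = ax^3 + bx^2 + cx + d. Substituting each data point gives a linear system:
  27a + 9b + 3c + d = -239/2
  729a + 81b + 9c + d = -3839/2
  1000a + 100b + 10c + d = -5125/2
  1728a + 144b + 12c + d = -8501/2
Solving the system yields a = -2, b = -5, c = -6, d = -5/2.
So h(x) = -2x³ - 5x² - 6x - 5/2.
Then h(7) = -1951/2.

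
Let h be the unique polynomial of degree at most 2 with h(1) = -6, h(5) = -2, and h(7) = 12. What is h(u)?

Write h(u) = au^2 + bu + c. Substituting each data point gives a linear system:
  a + b + c = -6
  25a + 5b + c = -2
  49a + 7b + c = 12
Solving the system yields a = 1, b = -5, c = -2.
So h(u) = u^2 - 5u - 2.
Check: h(1) = -6. ✓

h(u) = u^2 - 5u - 2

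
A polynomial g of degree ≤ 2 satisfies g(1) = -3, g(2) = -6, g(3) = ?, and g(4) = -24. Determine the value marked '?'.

-13

On equispaced nodes a degree-2 polynomial has vanishing third forward difference, so
  - g(1) + 3·g(2) - 3·g(3) + g(4) = 0.
Substituting the known values and solving for g(3):
  -3·g(3) = 39
  g(3) = -13.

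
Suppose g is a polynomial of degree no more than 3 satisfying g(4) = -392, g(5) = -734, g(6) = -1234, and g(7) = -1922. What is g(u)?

g(u) = -5u^3 - 4u^2 - u - 4

Write g(u) = au^3 + bu^2 + cu + d. Substituting each data point gives a linear system:
  64a + 16b + 4c + d = -392
  125a + 25b + 5c + d = -734
  216a + 36b + 6c + d = -1234
  343a + 49b + 7c + d = -1922
Solving the system yields a = -5, b = -4, c = -1, d = -4.
So g(u) = -5u³ - 4u² - u - 4.
Check: g(6) = -1234. ✓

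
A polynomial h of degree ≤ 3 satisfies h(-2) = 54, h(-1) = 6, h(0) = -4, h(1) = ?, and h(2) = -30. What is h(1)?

On equispaced nodes a degree-3 polynomial has vanishing fourth forward difference, so
  h(-2) - 4·h(-1) + 6·h(0) - 4·h(1) + h(2) = 0.
Substituting the known values and solving for h(1):
  -4·h(1) = 24
  h(1) = -6.

-6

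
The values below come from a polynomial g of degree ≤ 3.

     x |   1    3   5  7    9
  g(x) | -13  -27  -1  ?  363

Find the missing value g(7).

113

On equispaced nodes a degree-3 polynomial has vanishing fourth forward difference, so
  g(1) - 4·g(3) + 6·g(5) - 4·g(7) + g(9) = 0.
Substituting the known values and solving for g(7):
  -4·g(7) = -452
  g(7) = 113.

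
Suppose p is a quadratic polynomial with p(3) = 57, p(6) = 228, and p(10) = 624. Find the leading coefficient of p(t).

Write p(t) = at^2 + bt + c. Substituting each data point gives a linear system:
  9a + 3b + c = 57
  36a + 6b + c = 228
  100a + 10b + c = 624
Solving the system yields a = 6, b = 3, c = -6.
So p(t) = 6t^2 + 3t - 6.
The leading coefficient is 6.

6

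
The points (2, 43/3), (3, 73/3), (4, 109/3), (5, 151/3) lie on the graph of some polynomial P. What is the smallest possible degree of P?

2

Forward differences of the values at u = 2, 3, 4, 5:
  P  : 43/3  73/3  109/3  151/3
  Δ  : 10  12  14
  Δ^2: 2  2
  Δ^3: 0
The second differences are constant (2) and nonzero, while all higher differences vanish, so the minimal degree is 2.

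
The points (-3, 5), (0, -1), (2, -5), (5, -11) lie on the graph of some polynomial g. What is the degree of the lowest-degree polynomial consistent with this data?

Divided differences on the nodes -3, 0, 2, 5:
  order 0: 5  -1  -5  -11
  order 1: -2  -2  -2
  order 2: 0  0
  order 3: 0
The order-1 divided differences are all -2 (nonzero) and every higher order vanishes, so the data lies on a polynomial of degree exactly 1.

1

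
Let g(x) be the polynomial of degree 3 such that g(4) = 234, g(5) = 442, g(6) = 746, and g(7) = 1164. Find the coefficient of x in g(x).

Write g(x) = ax^3 + bx^2 + cx + d. Substituting each data point gives a linear system:
  64a + 16b + 4c + d = 234
  125a + 25b + 5c + d = 442
  216a + 36b + 6c + d = 746
  343a + 49b + 7c + d = 1164
Solving the system yields a = 3, b = 3, c = -2, d = 2.
So g(x) = 3x^3 + 3x^2 - 2x + 2.
The coefficient of x is -2.

-2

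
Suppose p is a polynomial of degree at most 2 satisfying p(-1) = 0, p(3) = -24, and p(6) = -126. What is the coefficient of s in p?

Write p(s) = as^2 + bs + c. Substituting each data point gives a linear system:
  a - b + c = 0
  9a + 3b + c = -24
  36a + 6b + c = -126
Solving the system yields a = -4, b = 2, c = 6.
So p(s) = -4s² + 2s + 6.
The coefficient of s is 2.

2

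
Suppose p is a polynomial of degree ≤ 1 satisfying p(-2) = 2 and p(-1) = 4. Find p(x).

p(x) = 2x + 6

Write p(x) = ax + b. Substituting each data point gives a linear system:
  -2a + b = 2
  -a + b = 4
Solving the system yields a = 2, b = 6.
So p(x) = 2x + 6.
Check: p(-1) = 4. ✓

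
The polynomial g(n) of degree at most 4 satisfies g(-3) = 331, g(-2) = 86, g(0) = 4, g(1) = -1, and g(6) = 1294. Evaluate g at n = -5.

2009

Using the Lagrange interpolation formula with nodes -3, -2, 0, 1, 6:
  L_0(n) = (n + 2)n(n - 1)(n - 6) / 108
  L_1(n) = (n + 3)n(n - 1)(n - 6) / -48
  L_2(n) = (n + 3)(n + 2)(n - 1)(n - 6) / 36
  L_3(n) = (n + 3)(n + 2)n(n - 6) / -60
  L_4(n) = (n + 3)(n + 2)n(n - 1) / 2160
Then g(n) = 331·L_0(n) + 86·L_1(n) + 4·L_2(n) - 1·L_3(n) + 1294·L_4(n).
Expanding and collecting terms gives g(n) = 2n^4 - 6n^3 - n + 4.
Evaluating at n = -5: g(-5) = 2009.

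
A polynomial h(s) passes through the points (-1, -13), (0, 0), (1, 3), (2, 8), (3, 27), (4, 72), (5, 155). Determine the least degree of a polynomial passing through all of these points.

3

Forward differences of the values at s = -1, 0, 1, 2, 3, 4, 5:
  h  : -13  0  3  8  27  72  155
  Δ  : 13  3  5  19  45  83
  Δ^2: -10  2  14  26  38
  Δ^3: 12  12  12  12
  Δ^4: 0  0  0
  Δ^5: 0  0
  Δ^6: 0
The third differences are constant (12) and nonzero, while all higher differences vanish, so the minimal degree is 3.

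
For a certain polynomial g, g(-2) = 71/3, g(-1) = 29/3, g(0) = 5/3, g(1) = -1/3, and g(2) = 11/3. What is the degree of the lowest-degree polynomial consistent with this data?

2

Forward differences of the values at x = -2, -1, 0, 1, 2:
  g  : 71/3  29/3  5/3  -1/3  11/3
  Δ  : -14  -8  -2  4
  Δ^2: 6  6  6
  Δ^3: 0  0
  Δ^4: 0
The second differences are constant (6) and nonzero, while all higher differences vanish, so the minimal degree is 2.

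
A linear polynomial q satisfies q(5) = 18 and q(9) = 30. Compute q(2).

Using the Lagrange interpolation formula with nodes 5, 9:
  L_0(u) = (u - 9) / -4
  L_1(u) = (u - 5) / 4
Then q(u) = 18·L_0(u) + 30·L_1(u).
Expanding and collecting terms gives q(u) = 3u + 3.
Evaluating at u = 2: q(2) = 9.

9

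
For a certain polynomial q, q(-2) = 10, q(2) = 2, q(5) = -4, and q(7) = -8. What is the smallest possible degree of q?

Divided differences on the nodes -2, 2, 5, 7:
  order 0: 10  2  -4  -8
  order 1: -2  -2  -2
  order 2: 0  0
  order 3: 0
The order-1 divided differences are all -2 (nonzero) and every higher order vanishes, so the data lies on a polynomial of degree exactly 1.

1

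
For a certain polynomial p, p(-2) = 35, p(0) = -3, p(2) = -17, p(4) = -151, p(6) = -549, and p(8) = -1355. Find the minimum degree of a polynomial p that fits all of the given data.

3

Forward differences of the values at s = -2, 0, 2, 4, 6, 8:
  p  : 35  -3  -17  -151  -549  -1355
  Δ  : -38  -14  -134  -398  -806
  Δ^2: 24  -120  -264  -408
  Δ^3: -144  -144  -144
  Δ^4: 0  0
  Δ^5: 0
The third differences are constant (-144) and nonzero, while all higher differences vanish, so the minimal degree is 3.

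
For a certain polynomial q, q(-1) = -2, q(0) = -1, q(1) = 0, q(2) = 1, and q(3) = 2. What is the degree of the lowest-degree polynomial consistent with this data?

Forward differences of the values at u = -1, 0, 1, 2, 3:
  q  : -2  -1  0  1  2
  Δ  : 1  1  1  1
  Δ^2: 0  0  0
  Δ^3: 0  0
  Δ^4: 0
The first differences are constant (1) and nonzero, while all higher differences vanish, so the minimal degree is 1.

1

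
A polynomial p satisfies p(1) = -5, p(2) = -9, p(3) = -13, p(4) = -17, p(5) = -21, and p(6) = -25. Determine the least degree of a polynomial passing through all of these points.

Forward differences of the values at s = 1, 2, 3, 4, 5, 6:
  p  : -5  -9  -13  -17  -21  -25
  Δ  : -4  -4  -4  -4  -4
  Δ^2: 0  0  0  0
  Δ^3: 0  0  0
  Δ^4: 0  0
  Δ^5: 0
The first differences are constant (-4) and nonzero, while all higher differences vanish, so the minimal degree is 1.

1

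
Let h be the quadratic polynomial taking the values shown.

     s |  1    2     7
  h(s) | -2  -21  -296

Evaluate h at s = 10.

-605

Using the Lagrange interpolation formula with nodes 1, 2, 7:
  L_0(s) = (s - 2)(s - 7) / 6
  L_1(s) = (s - 1)(s - 7) / -5
  L_2(s) = (s - 1)(s - 2) / 30
Then h(s) = -2·L_0(s) - 21·L_1(s) - 296·L_2(s).
Expanding and collecting terms gives h(s) = -6s² - s + 5.
Evaluating at s = 10: h(10) = -605.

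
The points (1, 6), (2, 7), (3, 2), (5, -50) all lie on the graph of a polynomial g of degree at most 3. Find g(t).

g(t) = -t^3 + 3t^2 - t + 5

Using the Lagrange interpolation formula with nodes 1, 2, 3, 5:
  L_0(t) = (t - 2)(t - 3)(t - 5) / -8
  L_1(t) = (t - 1)(t - 3)(t - 5) / 3
  L_2(t) = (t - 1)(t - 2)(t - 5) / -4
  L_3(t) = (t - 1)(t - 2)(t - 3) / 24
Then g(t) = 6·L_0(t) + 7·L_1(t) + 2·L_2(t) - 50·L_3(t).
Expanding and collecting terms gives g(t) = -t^3 + 3t^2 - t + 5.
Check: g(5) = -50. ✓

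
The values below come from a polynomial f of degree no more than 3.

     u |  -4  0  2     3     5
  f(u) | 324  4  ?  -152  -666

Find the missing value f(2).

-48

The 4 known points determine the degree-3 polynomial uniquely.
Write f(u) = au^3 + bu^2 + cu + d. Substituting each data point gives a linear system:
  -64a + 16b - 4c + d = 324
  d = 4
  27a + 9b + 3c + d = -152
  125a + 25b + 5c + d = -666
Solving the system yields a = -5, b = -1, c = -4, d = 4.
So f(u) = -5u^3 - u^2 - 4u + 4.
Then f(2) = -48.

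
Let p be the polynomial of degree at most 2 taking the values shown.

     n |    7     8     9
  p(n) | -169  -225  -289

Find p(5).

Write p(n) = an^2 + bn + c. Substituting each data point gives a linear system:
  49a + 7b + c = -169
  64a + 8b + c = -225
  81a + 9b + c = -289
Solving the system yields a = -4, b = 4, c = -1.
So p(n) = -4n^2 + 4n - 1.
Then p(5) = -81.

-81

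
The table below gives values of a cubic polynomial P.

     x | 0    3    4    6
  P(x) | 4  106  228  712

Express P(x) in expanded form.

Using the Lagrange interpolation formula with nodes 0, 3, 4, 6:
  L_0(x) = (x - 3)(x - 4)(x - 6) / -72
  L_1(x) = x(x - 4)(x - 6) / 9
  L_2(x) = x(x - 3)(x - 6) / -8
  L_3(x) = x(x - 3)(x - 4) / 36
Then P(x) = 4·L_0(x) + 106·L_1(x) + 228·L_2(x) + 712·L_3(x).
Expanding and collecting terms gives P(x) = 3x³ + x² + 4x + 4.
Check: P(6) = 712. ✓

P(x) = 3x^3 + x^2 + 4x + 4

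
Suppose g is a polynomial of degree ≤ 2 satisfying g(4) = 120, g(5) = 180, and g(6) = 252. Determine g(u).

g(u) = 6u^2 + 6u

Write g(u) = au^2 + bu + c. Substituting each data point gives a linear system:
  16a + 4b + c = 120
  25a + 5b + c = 180
  36a + 6b + c = 252
Solving the system yields a = 6, b = 6, c = 0.
So g(u) = 6u^2 + 6u.
Check: g(6) = 252. ✓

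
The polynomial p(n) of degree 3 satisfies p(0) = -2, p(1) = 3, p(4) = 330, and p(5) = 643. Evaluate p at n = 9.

3715

Using the Lagrange interpolation formula with nodes 0, 1, 4, 5:
  L_0(n) = (n - 1)(n - 4)(n - 5) / -20
  L_1(n) = n(n - 4)(n - 5) / 12
  L_2(n) = n(n - 1)(n - 5) / -12
  L_3(n) = n(n - 1)(n - 4) / 20
Then p(n) = -2·L_0(n) + 3·L_1(n) + 330·L_2(n) + 643·L_3(n).
Expanding and collecting terms gives p(n) = 5n^3 + n^2 - n - 2.
Evaluating at n = 9: p(9) = 3715.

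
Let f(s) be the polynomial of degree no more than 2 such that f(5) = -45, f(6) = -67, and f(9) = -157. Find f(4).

Write f(s) = as^2 + bs + c. Substituting each data point gives a linear system:
  25a + 5b + c = -45
  36a + 6b + c = -67
  81a + 9b + c = -157
Solving the system yields a = -2, b = 0, c = 5.
So f(s) = -2s^2 + 5.
Then f(4) = -27.

-27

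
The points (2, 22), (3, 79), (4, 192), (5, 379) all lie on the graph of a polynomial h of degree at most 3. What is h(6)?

Write h(t) = at^3 + bt^2 + ct + d. Substituting each data point gives a linear system:
  8a + 4b + 2c + d = 22
  27a + 9b + 3c + d = 79
  64a + 16b + 4c + d = 192
  125a + 25b + 5c + d = 379
Solving the system yields a = 3, b = 1, c = -5, d = 4.
So h(t) = 3t^3 + t^2 - 5t + 4.
Then h(6) = 658.

658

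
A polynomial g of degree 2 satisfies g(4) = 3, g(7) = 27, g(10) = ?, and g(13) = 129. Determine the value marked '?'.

On equispaced nodes a degree-2 polynomial has vanishing third forward difference, so
  - g(4) + 3·g(7) - 3·g(10) + g(13) = 0.
Substituting the known values and solving for g(10):
  -3·g(10) = -207
  g(10) = 69.

69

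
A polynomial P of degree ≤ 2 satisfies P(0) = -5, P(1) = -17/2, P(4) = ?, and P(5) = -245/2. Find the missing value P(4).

The 3 known points determine the degree-2 polynomial uniquely.
Write P(t) = at^2 + bt + c. Substituting each data point gives a linear system:
  c = -5
  a + b + c = -17/2
  25a + 5b + c = -245/2
Solving the system yields a = -5, b = 3/2, c = -5.
So P(t) = -5t^2 + (3/2)t - 5.
Then P(4) = -79.

-79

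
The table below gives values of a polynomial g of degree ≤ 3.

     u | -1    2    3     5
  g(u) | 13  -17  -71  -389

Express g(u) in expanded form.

Using the Lagrange interpolation formula with nodes -1, 2, 3, 5:
  L_0(u) = (u - 2)(u - 3)(u - 5) / -72
  L_1(u) = (u + 1)(u - 3)(u - 5) / 9
  L_2(u) = (u + 1)(u - 2)(u - 5) / -8
  L_3(u) = (u + 1)(u - 2)(u - 3) / 36
Then g(u) = 13·L_0(u) - 17·L_1(u) - 71·L_2(u) - 389·L_3(u).
Expanding and collecting terms gives g(u) = -4u^3 + 5u^2 - 3u + 1.
Check: g(-1) = 13. ✓

g(u) = -4u^3 + 5u^2 - 3u + 1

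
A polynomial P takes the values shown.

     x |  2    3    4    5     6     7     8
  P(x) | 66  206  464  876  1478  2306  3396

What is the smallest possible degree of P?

3

Forward differences of the values at x = 2, 3, 4, 5, 6, 7, 8:
  P  : 66  206  464  876  1478  2306  3396
  Δ  : 140  258  412  602  828  1090
  Δ^2: 118  154  190  226  262
  Δ^3: 36  36  36  36
  Δ^4: 0  0  0
  Δ^5: 0  0
  Δ^6: 0
The third differences are constant (36) and nonzero, while all higher differences vanish, so the minimal degree is 3.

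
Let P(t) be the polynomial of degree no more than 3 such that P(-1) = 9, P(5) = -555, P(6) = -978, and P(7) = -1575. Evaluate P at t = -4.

372

Using the Lagrange interpolation formula with nodes -1, 5, 6, 7:
  L_0(t) = (t - 5)(t - 6)(t - 7) / -336
  L_1(t) = (t + 1)(t - 6)(t - 7) / 12
  L_2(t) = (t + 1)(t - 5)(t - 7) / -7
  L_3(t) = (t + 1)(t - 5)(t - 6) / 16
Then P(t) = 9·L_0(t) - 555·L_1(t) - 978·L_2(t) - 1575·L_3(t).
Expanding and collecting terms gives P(t) = -5t^3 + 3t^2 - t.
Evaluating at t = -4: P(-4) = 372.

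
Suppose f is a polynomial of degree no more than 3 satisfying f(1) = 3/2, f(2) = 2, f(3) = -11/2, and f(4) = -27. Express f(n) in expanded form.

Using the Lagrange interpolation formula with nodes 1, 2, 3, 4:
  L_0(n) = (n - 2)(n - 3)(n - 4) / -6
  L_1(n) = (n - 1)(n - 3)(n - 4) / 2
  L_2(n) = (n - 1)(n - 2)(n - 4) / -2
  L_3(n) = (n - 1)(n - 2)(n - 3) / 6
Then f(n) = 3/2·L_0(n) + 2·L_1(n) - 11/2·L_2(n) - 27·L_3(n).
Expanding and collecting terms gives f(n) = -n^3 + 2n^2 + (3/2)n - 1.
Check: f(4) = -27. ✓

f(n) = -n^3 + 2n^2 + (3/2)n - 1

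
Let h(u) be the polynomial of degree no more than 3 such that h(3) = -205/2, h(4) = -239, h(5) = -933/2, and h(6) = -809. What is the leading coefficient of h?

Write h(u) = au^3 + bu^2 + cu + d. Substituting each data point gives a linear system:
  27a + 9b + 3c + d = -205/2
  64a + 16b + 4c + d = -239
  125a + 25b + 5c + d = -933/2
  216a + 36b + 6c + d = -809
Solving the system yields a = -4, b = 5/2, c = -6, d = 1.
So h(u) = -4u^3 + (5/2)u^2 - 6u + 1.
The leading coefficient is -4.

-4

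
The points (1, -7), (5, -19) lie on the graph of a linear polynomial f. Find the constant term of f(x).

-4

Write f(x) = ax + b. Substituting each data point gives a linear system:
  a + b = -7
  5a + b = -19
Solving the system yields a = -3, b = -4.
So f(x) = -3x - 4.
The constant term is -4.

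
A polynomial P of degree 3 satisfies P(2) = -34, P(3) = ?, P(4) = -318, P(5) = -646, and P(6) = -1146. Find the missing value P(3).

-126

The 4 known points determine the degree-3 polynomial uniquely.
Write P(x) = ax^3 + bx^2 + cx + d. Substituting each data point gives a linear system:
  8a + 4b + 2c + d = -34
  64a + 16b + 4c + d = -318
  125a + 25b + 5c + d = -646
  216a + 36b + 6c + d = -1146
Solving the system yields a = -6, b = 4, c = 2, d = -6.
So P(x) = -6x^3 + 4x^2 + 2x - 6.
Then P(3) = -126.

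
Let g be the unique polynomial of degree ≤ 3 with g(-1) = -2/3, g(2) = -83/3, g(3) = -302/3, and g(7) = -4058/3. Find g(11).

Write g(x) = ax^3 + bx^2 + cx + d. Substituting each data point gives a linear system:
  -a + b - c + d = -2/3
  8a + 4b + 2c + d = -83/3
  27a + 9b + 3c + d = -302/3
  343a + 49b + 7c + d = -4058/3
Solving the system yields a = -4, b = 0, c = 3, d = -5/3.
So g(x) = -4x^3 + 3x - 5/3.
Then g(11) = -15878/3.

-15878/3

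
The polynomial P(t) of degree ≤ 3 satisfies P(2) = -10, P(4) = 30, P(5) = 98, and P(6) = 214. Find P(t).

Using the Lagrange interpolation formula with nodes 2, 4, 5, 6:
  L_0(t) = (t - 4)(t - 5)(t - 6) / -24
  L_1(t) = (t - 2)(t - 5)(t - 6) / 4
  L_2(t) = (t - 2)(t - 4)(t - 6) / -3
  L_3(t) = (t - 2)(t - 4)(t - 5) / 8
Then P(t) = -10·L_0(t) + 30·L_1(t) + 98·L_2(t) + 214·L_3(t).
Expanding and collecting terms gives P(t) = 2t³ - 6t² - 2.
Check: P(2) = -10. ✓

P(t) = 2t^3 - 6t^2 - 2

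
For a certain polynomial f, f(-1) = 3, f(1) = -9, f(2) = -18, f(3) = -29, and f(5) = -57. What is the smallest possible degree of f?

2

Divided differences on the nodes -1, 1, 2, 3, 5:
  order 0: 3  -9  -18  -29  -57
  order 1: -6  -9  -11  -14
  order 2: -1  -1  -1
  order 3: 0  0
  order 4: 0
The order-2 divided differences are all -1 (nonzero) and every higher order vanishes, so the data lies on a polynomial of degree exactly 2.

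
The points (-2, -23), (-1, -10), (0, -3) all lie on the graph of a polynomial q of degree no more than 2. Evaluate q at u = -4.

-67

Forward differences of the values at u = -2, -1, 0:
  q  : -23  -10  -3
  Δ  : 13  7
  Δ^2: -6
The second differences are constant, confirming degree 2.
Interpolating (Newton forward form) and evaluating at u = -4 gives q(-4) = -67.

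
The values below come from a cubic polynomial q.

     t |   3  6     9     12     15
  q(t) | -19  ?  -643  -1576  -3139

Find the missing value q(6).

The 4 known points determine the degree-3 polynomial uniquely.
Write q(t) = at^3 + bt^2 + ct + d. Substituting each data point gives a linear system:
  27a + 9b + 3c + d = -19
  729a + 81b + 9c + d = -643
  1728a + 144b + 12c + d = -1576
  3375a + 225b + 15c + d = -3139
Solving the system yields a = -1, b = 1, c = 1, d = -4.
So q(t) = -t³ + t² + t - 4.
Then q(6) = -178.

-178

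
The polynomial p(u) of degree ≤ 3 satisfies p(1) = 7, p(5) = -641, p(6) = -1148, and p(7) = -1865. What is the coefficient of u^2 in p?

3

Write p(u) = au^3 + bu^2 + cu + d. Substituting each data point gives a linear system:
  a + b + c + d = 7
  125a + 25b + 5c + d = -641
  216a + 36b + 6c + d = -1148
  343a + 49b + 7c + d = -1865
Solving the system yields a = -6, b = 3, c = 6, d = 4.
So p(u) = -6u³ + 3u² + 6u + 4.
The coefficient of u^2 is 3.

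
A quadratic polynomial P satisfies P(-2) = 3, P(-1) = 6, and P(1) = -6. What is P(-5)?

Write P(u) = au^2 + bu + c. Substituting each data point gives a linear system:
  4a - 2b + c = 3
  a - b + c = 6
  a + b + c = -6
Solving the system yields a = -3, b = -6, c = 3.
So P(u) = -3u² - 6u + 3.
Then P(-5) = -42.

-42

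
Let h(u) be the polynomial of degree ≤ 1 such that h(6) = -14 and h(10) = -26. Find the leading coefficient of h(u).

-3

Write h(u) = au + b. Substituting each data point gives a linear system:
  6a + b = -14
  10a + b = -26
Solving the system yields a = -3, b = 4.
So h(u) = -3u + 4.
The leading coefficient is -3.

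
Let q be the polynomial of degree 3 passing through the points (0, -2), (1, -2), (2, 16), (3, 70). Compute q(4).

178

Write q(u) = au^3 + bu^2 + cu + d. Substituting each data point gives a linear system:
  d = -2
  a + b + c + d = -2
  8a + 4b + 2c + d = 16
  27a + 9b + 3c + d = 70
Solving the system yields a = 3, b = 0, c = -3, d = -2.
So q(u) = 3u³ - 3u - 2.
Then q(4) = 178.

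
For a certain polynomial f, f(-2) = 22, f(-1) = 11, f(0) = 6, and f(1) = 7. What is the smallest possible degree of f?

Forward differences of the values at u = -2, -1, 0, 1:
  f  : 22  11  6  7
  Δ  : -11  -5  1
  Δ^2: 6  6
  Δ^3: 0
The second differences are constant (6) and nonzero, while all higher differences vanish, so the minimal degree is 2.

2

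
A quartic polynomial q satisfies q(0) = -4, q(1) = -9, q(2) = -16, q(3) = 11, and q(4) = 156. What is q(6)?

1376

Forward differences of the values at n = 0, 1, 2, 3, 4:
  q  : -4  -9  -16  11  156
  Δ  : -5  -7  27  145
  Δ^2: -2  34  118
  Δ^3: 36  84
  Δ^4: 48
The fourth differences are constant, confirming degree 4.
Interpolating (Newton forward form) and evaluating at n = 6 gives q(6) = 1376.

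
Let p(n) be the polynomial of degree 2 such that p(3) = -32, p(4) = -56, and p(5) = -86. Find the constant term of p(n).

4

Write p(n) = an^2 + bn + c. Substituting each data point gives a linear system:
  9a + 3b + c = -32
  16a + 4b + c = -56
  25a + 5b + c = -86
Solving the system yields a = -3, b = -3, c = 4.
So p(n) = -3n² - 3n + 4.
The constant term is 4.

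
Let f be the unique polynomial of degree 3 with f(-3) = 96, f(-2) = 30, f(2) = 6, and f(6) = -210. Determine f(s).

Write f(s) = as^3 + bs^2 + cs + d. Substituting each data point gives a linear system:
  -27a + 9b - 3c + d = 96
  -8a + 4b - 2c + d = 30
  8a + 4b + 2c + d = 6
  216a + 36b + 6c + d = -210
Solving the system yields a = -2, b = 6, c = 2, d = -6.
So f(s) = -2s^3 + 6s^2 + 2s - 6.
Check: f(2) = 6. ✓

f(s) = -2s^3 + 6s^2 + 2s - 6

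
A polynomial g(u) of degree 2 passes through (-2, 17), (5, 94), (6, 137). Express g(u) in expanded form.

g(u) = 4u^2 - u - 1

Using the Lagrange interpolation formula with nodes -2, 5, 6:
  L_0(u) = (u - 5)(u - 6) / 56
  L_1(u) = (u + 2)(u - 6) / -7
  L_2(u) = (u + 2)(u - 5) / 8
Then g(u) = 17·L_0(u) + 94·L_1(u) + 137·L_2(u).
Expanding and collecting terms gives g(u) = 4u^2 - u - 1.
Check: g(-2) = 17. ✓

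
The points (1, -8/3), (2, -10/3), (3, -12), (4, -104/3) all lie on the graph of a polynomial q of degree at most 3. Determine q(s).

Write q(s) = as^3 + bs^2 + cs + d. Substituting each data point gives a linear system:
  a + b + c + d = -8/3
  8a + 4b + 2c + d = -10/3
  27a + 9b + 3c + d = -12
  64a + 16b + 4c + d = -104/3
Solving the system yields a = -1, b = 2, c = 1/3, d = -4.
So q(s) = -s^3 + 2s^2 + (1/3)s - 4.
Check: q(3) = -12. ✓

q(s) = -s^3 + 2s^2 + (1/3)s - 4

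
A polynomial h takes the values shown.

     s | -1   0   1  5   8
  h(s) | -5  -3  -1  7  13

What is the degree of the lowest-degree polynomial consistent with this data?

1

Divided differences on the nodes -1, 0, 1, 5, 8:
  order 0: -5  -3  -1  7  13
  order 1: 2  2  2  2
  order 2: 0  0  0
  order 3: 0  0
  order 4: 0
The order-1 divided differences are all 2 (nonzero) and every higher order vanishes, so the data lies on a polynomial of degree exactly 1.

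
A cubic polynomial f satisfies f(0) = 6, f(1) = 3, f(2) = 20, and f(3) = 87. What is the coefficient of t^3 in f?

5

Write f(t) = at^3 + bt^2 + ct + d. Substituting each data point gives a linear system:
  d = 6
  a + b + c + d = 3
  8a + 4b + 2c + d = 20
  27a + 9b + 3c + d = 87
Solving the system yields a = 5, b = -5, c = -3, d = 6.
So f(t) = 5t³ - 5t² - 3t + 6.
The leading coefficient is 5.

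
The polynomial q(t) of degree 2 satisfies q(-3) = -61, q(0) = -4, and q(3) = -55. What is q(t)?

q(t) = -6t^2 + t - 4

Using the Lagrange interpolation formula with nodes -3, 0, 3:
  L_0(t) = t(t - 3) / 18
  L_1(t) = (t + 3)(t - 3) / -9
  L_2(t) = (t + 3)t / 18
Then q(t) = -61·L_0(t) - 4·L_1(t) - 55·L_2(t).
Expanding and collecting terms gives q(t) = -6t^2 + t - 4.
Check: q(0) = -4. ✓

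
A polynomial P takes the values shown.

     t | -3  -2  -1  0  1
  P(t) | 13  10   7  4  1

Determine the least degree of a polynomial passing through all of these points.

1

Forward differences of the values at t = -3, -2, -1, 0, 1:
  P  : 13  10  7  4  1
  Δ  : -3  -3  -3  -3
  Δ^2: 0  0  0
  Δ^3: 0  0
  Δ^4: 0
The first differences are constant (-3) and nonzero, while all higher differences vanish, so the minimal degree is 1.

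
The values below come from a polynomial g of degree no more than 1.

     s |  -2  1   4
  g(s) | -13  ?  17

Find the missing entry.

2

On equispaced nodes a degree-1 polynomial has vanishing second forward difference, so
  g(-2) - 2·g(1) + g(4) = 0.
Substituting the known values and solving for g(1):
  -2·g(1) = -4
  g(1) = 2.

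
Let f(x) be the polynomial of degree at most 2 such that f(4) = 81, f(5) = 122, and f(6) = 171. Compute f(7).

Using the Lagrange interpolation formula with nodes 4, 5, 6:
  L_0(x) = (x - 5)(x - 6) / 2
  L_1(x) = (x - 4)(x - 6) / -1
  L_2(x) = (x - 4)(x - 5) / 2
Then f(x) = 81·L_0(x) + 122·L_1(x) + 171·L_2(x).
Expanding and collecting terms gives f(x) = 4x² + 5x - 3.
Evaluating at x = 7: f(7) = 228.

228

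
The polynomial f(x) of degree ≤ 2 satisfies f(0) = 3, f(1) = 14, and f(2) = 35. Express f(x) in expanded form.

f(x) = 5x^2 + 6x + 3

Write f(x) = ax^2 + bx + c. Substituting each data point gives a linear system:
  c = 3
  a + b + c = 14
  4a + 2b + c = 35
Solving the system yields a = 5, b = 6, c = 3.
So f(x) = 5x^2 + 6x + 3.
Check: f(1) = 14. ✓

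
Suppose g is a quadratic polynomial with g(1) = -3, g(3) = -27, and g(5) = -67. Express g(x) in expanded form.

g(x) = -2x^2 - 4x + 3

Using the Lagrange interpolation formula with nodes 1, 3, 5:
  L_0(x) = (x - 3)(x - 5) / 8
  L_1(x) = (x - 1)(x - 5) / -4
  L_2(x) = (x - 1)(x - 3) / 8
Then g(x) = -3·L_0(x) - 27·L_1(x) - 67·L_2(x).
Expanding and collecting terms gives g(x) = -2x^2 - 4x + 3.
Check: g(5) = -67. ✓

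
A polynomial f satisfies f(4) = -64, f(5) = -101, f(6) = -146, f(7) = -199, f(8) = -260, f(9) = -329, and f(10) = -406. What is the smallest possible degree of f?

Forward differences of the values at t = 4, 5, 6, 7, 8, 9, 10:
  f  : -64  -101  -146  -199  -260  -329  -406
  Δ  : -37  -45  -53  -61  -69  -77
  Δ^2: -8  -8  -8  -8  -8
  Δ^3: 0  0  0  0
  Δ^4: 0  0  0
  Δ^5: 0  0
  Δ^6: 0
The second differences are constant (-8) and nonzero, while all higher differences vanish, so the minimal degree is 2.

2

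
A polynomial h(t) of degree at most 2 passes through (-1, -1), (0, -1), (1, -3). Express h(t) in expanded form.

Write h(t) = at^2 + bt + c. Substituting each data point gives a linear system:
  a - b + c = -1
  c = -1
  a + b + c = -3
Solving the system yields a = -1, b = -1, c = -1.
So h(t) = -t² - t - 1.
Check: h(-1) = -1. ✓

h(t) = -t^2 - t - 1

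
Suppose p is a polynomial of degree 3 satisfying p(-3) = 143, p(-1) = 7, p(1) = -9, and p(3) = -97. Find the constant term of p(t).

Write p(t) = at^3 + bt^2 + ct + d. Substituting each data point gives a linear system:
  -27a + 9b - 3c + d = 143
  -a + b - c + d = 7
  a + b + c + d = -9
  27a + 9b + 3c + d = -97
Solving the system yields a = -4, b = 3, c = -4, d = -4.
So p(t) = -4t³ + 3t² - 4t - 4.
The constant term is -4.

-4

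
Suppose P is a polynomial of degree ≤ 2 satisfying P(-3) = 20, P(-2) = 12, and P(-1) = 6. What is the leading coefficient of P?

Write P(u) = au^2 + bu + c. Substituting each data point gives a linear system:
  9a - 3b + c = 20
  4a - 2b + c = 12
  a - b + c = 6
Solving the system yields a = 1, b = -3, c = 2.
So P(u) = u² - 3u + 2.
The leading coefficient is 1.

1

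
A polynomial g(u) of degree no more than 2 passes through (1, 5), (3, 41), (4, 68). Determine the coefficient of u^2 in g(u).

3

Write g(u) = au^2 + bu + c. Substituting each data point gives a linear system:
  a + b + c = 5
  9a + 3b + c = 41
  16a + 4b + c = 68
Solving the system yields a = 3, b = 6, c = -4.
So g(u) = 3u² + 6u - 4.
The leading coefficient is 3.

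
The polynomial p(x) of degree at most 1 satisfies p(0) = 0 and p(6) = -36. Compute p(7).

Using the Lagrange interpolation formula with nodes 0, 6:
  L_0(x) = (x - 6) / -6
  L_1(x) = x / 6
Then p(x) = 0·L_0(x) - 36·L_1(x).
Expanding and collecting terms gives p(x) = -6x.
Evaluating at x = 7: p(7) = -42.

-42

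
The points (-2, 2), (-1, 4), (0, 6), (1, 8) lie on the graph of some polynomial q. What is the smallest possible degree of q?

1

Forward differences of the values at t = -2, -1, 0, 1:
  q  : 2  4  6  8
  Δ  : 2  2  2
  Δ^2: 0  0
  Δ^3: 0
The first differences are constant (2) and nonzero, while all higher differences vanish, so the minimal degree is 1.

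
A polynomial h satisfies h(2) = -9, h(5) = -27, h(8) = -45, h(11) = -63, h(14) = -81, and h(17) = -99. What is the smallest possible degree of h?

Forward differences of the values at n = 2, 5, 8, 11, 14, 17:
  h  : -9  -27  -45  -63  -81  -99
  Δ  : -18  -18  -18  -18  -18
  Δ^2: 0  0  0  0
  Δ^3: 0  0  0
  Δ^4: 0  0
  Δ^5: 0
The first differences are constant (-18) and nonzero, while all higher differences vanish, so the minimal degree is 1.

1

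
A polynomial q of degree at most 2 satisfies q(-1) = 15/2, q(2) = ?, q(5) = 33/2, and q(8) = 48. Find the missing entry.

The 3 known points determine the degree-2 polynomial uniquely.
Write q(u) = au^2 + bu + c. Substituting each data point gives a linear system:
  a - b + c = 15/2
  25a + 5b + c = 33/2
  64a + 8b + c = 48
Solving the system yields a = 1, b = -5/2, c = 4.
So q(u) = u² - (5/2)u + 4.
Then q(2) = 3.

3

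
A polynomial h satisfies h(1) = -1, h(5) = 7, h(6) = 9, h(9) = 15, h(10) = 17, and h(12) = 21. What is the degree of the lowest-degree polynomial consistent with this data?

1

Divided differences on the nodes 1, 5, 6, 9, 10, 12:
  order 0: -1  7  9  15  17  21
  order 1: 2  2  2  2  2
  order 2: 0  0  0  0
  order 3: 0  0  0
  order 4: 0  0
  order 5: 0
The order-1 divided differences are all 2 (nonzero) and every higher order vanishes, so the data lies on a polynomial of degree exactly 1.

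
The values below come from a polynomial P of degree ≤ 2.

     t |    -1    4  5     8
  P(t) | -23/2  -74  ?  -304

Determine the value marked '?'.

-233/2

The 3 known points determine the degree-2 polynomial uniquely.
Write P(t) = at^2 + bt + c. Substituting each data point gives a linear system:
  a - b + c = -23/2
  16a + 4b + c = -74
  64a + 8b + c = -304
Solving the system yields a = -5, b = 5/2, c = -4.
So P(t) = -5t^2 + (5/2)t - 4.
Then P(5) = -233/2.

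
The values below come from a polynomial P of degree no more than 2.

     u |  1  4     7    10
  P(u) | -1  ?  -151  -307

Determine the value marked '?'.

The 3 known points determine the degree-2 polynomial uniquely.
Write P(u) = au^2 + bu + c. Substituting each data point gives a linear system:
  a + b + c = -1
  49a + 7b + c = -151
  100a + 10b + c = -307
Solving the system yields a = -3, b = -1, c = 3.
So P(u) = -3u^2 - u + 3.
Then P(4) = -49.

-49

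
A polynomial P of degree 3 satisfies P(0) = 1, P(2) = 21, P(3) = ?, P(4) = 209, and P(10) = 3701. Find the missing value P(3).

The 4 known points determine the degree-3 polynomial uniquely.
Write P(n) = an^3 + bn^2 + cn + d. Substituting each data point gives a linear system:
  d = 1
  8a + 4b + 2c + d = 21
  64a + 16b + 4c + d = 209
  1000a + 100b + 10c + d = 3701
Solving the system yields a = 4, b = -3, c = 0, d = 1.
So P(n) = 4n^3 - 3n^2 + 1.
Then P(3) = 82.

82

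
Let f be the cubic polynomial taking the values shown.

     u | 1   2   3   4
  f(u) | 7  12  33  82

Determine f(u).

f(u) = 2u^3 - 4u^2 + 3u + 6

Using the Lagrange interpolation formula with nodes 1, 2, 3, 4:
  L_0(u) = (u - 2)(u - 3)(u - 4) / -6
  L_1(u) = (u - 1)(u - 3)(u - 4) / 2
  L_2(u) = (u - 1)(u - 2)(u - 4) / -2
  L_3(u) = (u - 1)(u - 2)(u - 3) / 6
Then f(u) = 7·L_0(u) + 12·L_1(u) + 33·L_2(u) + 82·L_3(u).
Expanding and collecting terms gives f(u) = 2u³ - 4u² + 3u + 6.
Check: f(1) = 7. ✓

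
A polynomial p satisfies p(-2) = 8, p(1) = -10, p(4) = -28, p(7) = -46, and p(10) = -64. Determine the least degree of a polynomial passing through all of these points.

1

Forward differences of the values at u = -2, 1, 4, 7, 10:
  p  : 8  -10  -28  -46  -64
  Δ  : -18  -18  -18  -18
  Δ^2: 0  0  0
  Δ^3: 0  0
  Δ^4: 0
The first differences are constant (-18) and nonzero, while all higher differences vanish, so the minimal degree is 1.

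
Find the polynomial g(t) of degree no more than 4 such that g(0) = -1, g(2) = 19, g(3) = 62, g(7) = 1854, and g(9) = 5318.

Using the Lagrange interpolation formula with nodes 0, 2, 3, 7, 9:
  L_0(t) = (t - 2)(t - 3)(t - 7)(t - 9) / 378
  L_1(t) = t(t - 3)(t - 7)(t - 9) / -70
  L_2(t) = t(t - 2)(t - 7)(t - 9) / 72
  L_3(t) = t(t - 2)(t - 3)(t - 9) / -280
  L_4(t) = t(t - 2)(t - 3)(t - 7) / 756
Then g(t) = -1·L_0(t) + 19·L_1(t) + 62·L_2(t) + 1854·L_3(t) + 5318·L_4(t).
Expanding and collecting terms gives g(t) = t^4 - 2t^3 + 2t^2 + 6t - 1.
Check: g(2) = 19. ✓

g(t) = t^4 - 2t^3 + 2t^2 + 6t - 1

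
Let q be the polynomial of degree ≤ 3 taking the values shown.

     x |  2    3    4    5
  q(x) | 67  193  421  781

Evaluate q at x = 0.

Forward differences of the values at x = 2, 3, 4, 5:
  q  : 67  193  421  781
  Δ  : 126  228  360
  Δ^2: 102  132
  Δ^3: 30
The third differences are constant, confirming degree 3.
Interpolating (Newton forward form) and evaluating at x = 0 gives q(0) = 1.

1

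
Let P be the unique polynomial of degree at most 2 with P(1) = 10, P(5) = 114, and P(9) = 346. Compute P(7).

214

Write P(t) = at^2 + bt + c. Substituting each data point gives a linear system:
  a + b + c = 10
  25a + 5b + c = 114
  81a + 9b + c = 346
Solving the system yields a = 4, b = 2, c = 4.
So P(t) = 4t² + 2t + 4.
Then P(7) = 214.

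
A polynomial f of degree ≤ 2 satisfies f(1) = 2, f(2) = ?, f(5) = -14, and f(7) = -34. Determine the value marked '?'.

The 3 known points determine the degree-2 polynomial uniquely.
Write f(u) = au^2 + bu + c. Substituting each data point gives a linear system:
  a + b + c = 2
  25a + 5b + c = -14
  49a + 7b + c = -34
Solving the system yields a = -1, b = 2, c = 1.
So f(u) = -u² + 2u + 1.
Then f(2) = 1.

1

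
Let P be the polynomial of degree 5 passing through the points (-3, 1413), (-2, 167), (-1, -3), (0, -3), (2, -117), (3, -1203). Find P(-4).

Write P(t) = at^5 + bt^4 + ct^3 + dt^2 + et + k. Substituting each data point gives a linear system:
  -243a + 81b - 27c + 9d - 3e + k = 1413
  -32a + 16b - 8c + 4d - 2e + k = 167
  -a + b - c + d - e + k = -3
  k = -3
  32a + 16b + 8c + 4d + 2e + k = -117
  243a + 81b + 27c + 9d + 3e + k = -1203
Solving the system yields a = -6, b = 1, c = 5, d = 3, e = 5, k = -3.
So P(t) = -6t⁵ + t⁴ + 5t³ + 3t² + 5t - 3.
Then P(-4) = 6105.

6105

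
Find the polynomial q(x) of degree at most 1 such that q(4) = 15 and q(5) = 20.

q(x) = 5x - 5

Write q(x) = ax + b. Substituting each data point gives a linear system:
  4a + b = 15
  5a + b = 20
Solving the system yields a = 5, b = -5.
So q(x) = 5x - 5.
Check: q(4) = 15. ✓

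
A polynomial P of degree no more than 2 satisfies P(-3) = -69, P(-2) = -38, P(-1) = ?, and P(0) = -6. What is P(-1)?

The 3 known points determine the degree-2 polynomial uniquely.
Write P(u) = au^2 + bu + c. Substituting each data point gives a linear system:
  9a - 3b + c = -69
  4a - 2b + c = -38
  c = -6
Solving the system yields a = -5, b = 6, c = -6.
So P(u) = -5u² + 6u - 6.
Then P(-1) = -17.

-17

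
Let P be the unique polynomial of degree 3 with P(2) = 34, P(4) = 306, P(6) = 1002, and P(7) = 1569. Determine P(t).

P(t) = 4t^3 + 5t^2 - 6t - 6

Write P(t) = at^3 + bt^2 + ct + d. Substituting each data point gives a linear system:
  8a + 4b + 2c + d = 34
  64a + 16b + 4c + d = 306
  216a + 36b + 6c + d = 1002
  343a + 49b + 7c + d = 1569
Solving the system yields a = 4, b = 5, c = -6, d = -6.
So P(t) = 4t³ + 5t² - 6t - 6.
Check: P(4) = 306. ✓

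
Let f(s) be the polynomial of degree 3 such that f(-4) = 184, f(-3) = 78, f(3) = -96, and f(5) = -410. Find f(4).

Write f(s) = as^3 + bs^2 + cs + d. Substituting each data point gives a linear system:
  -64a + 16b - 4c + d = 184
  -27a + 9b - 3c + d = 78
  27a + 9b + 3c + d = -96
  125a + 25b + 5c + d = -410
Solving the system yields a = -3, b = -1, c = -2, d = 0.
So f(s) = -3s^3 - s^2 - 2s.
Then f(4) = -216.

-216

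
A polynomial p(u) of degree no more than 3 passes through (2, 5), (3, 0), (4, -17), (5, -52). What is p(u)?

Using the Lagrange interpolation formula with nodes 2, 3, 4, 5:
  L_0(u) = (u - 3)(u - 4)(u - 5) / -6
  L_1(u) = (u - 2)(u - 4)(u - 5) / 2
  L_2(u) = (u - 2)(u - 3)(u - 5) / -2
  L_3(u) = (u - 2)(u - 3)(u - 4) / 6
Then p(u) = 5·L_0(u) + 0·L_1(u) - 17·L_2(u) - 52·L_3(u).
Expanding and collecting terms gives p(u) = -u^3 + 3u^2 - u + 3.
Check: p(2) = 5. ✓

p(u) = -u^3 + 3u^2 - u + 3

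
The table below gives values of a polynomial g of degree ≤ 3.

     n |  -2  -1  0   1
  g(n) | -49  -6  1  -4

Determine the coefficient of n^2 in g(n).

-6

Write g(n) = an^3 + bn^2 + cn + d. Substituting each data point gives a linear system:
  -8a + 4b - 2c + d = -49
  -a + b - c + d = -6
  d = 1
  a + b + c + d = -4
Solving the system yields a = 4, b = -6, c = -3, d = 1.
So g(n) = 4n³ - 6n² - 3n + 1.
The coefficient of n^2 is -6.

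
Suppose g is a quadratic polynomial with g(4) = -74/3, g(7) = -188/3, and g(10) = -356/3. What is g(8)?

-238/3

Forward differences of the values at u = 4, 7, 10:
  g  : -74/3  -188/3  -356/3
  Δ  : -38  -56
  Δ^2: -18
The second differences are constant, confirming degree 2.
Interpolating (Newton forward form) and evaluating at u = 8 gives g(8) = -238/3.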